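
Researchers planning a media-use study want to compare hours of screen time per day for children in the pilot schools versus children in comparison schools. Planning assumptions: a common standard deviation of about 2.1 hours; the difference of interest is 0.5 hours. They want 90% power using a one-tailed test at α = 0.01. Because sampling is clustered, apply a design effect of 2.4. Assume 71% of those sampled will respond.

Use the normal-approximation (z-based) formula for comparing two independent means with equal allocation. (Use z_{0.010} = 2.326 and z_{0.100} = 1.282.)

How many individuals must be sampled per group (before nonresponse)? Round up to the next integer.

n = (z_α + z_β)² · (σ₁² + σ₂²) / δ²
  = (2.326 + 1.282)² · (2·2.1² = 8.82) / 0.5²
  = 13.0177 · 8.82 / 0.25
  = 459.26
Design effect: 2.4 × 459.26 = 1102.23.
Adjust for 71% response: 1102.23 / 0.71 = 1552.44.
Round up → n = 1553 per group.

n = 1553 per group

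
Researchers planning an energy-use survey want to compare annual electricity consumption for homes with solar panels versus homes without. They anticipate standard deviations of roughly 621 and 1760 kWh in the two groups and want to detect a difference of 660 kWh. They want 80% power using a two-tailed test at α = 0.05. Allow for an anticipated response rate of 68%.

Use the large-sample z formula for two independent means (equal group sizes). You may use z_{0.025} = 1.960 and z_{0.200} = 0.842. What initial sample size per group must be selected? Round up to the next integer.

n = (z_{α/2} + z_β)² · (σ₁² + σ₂²) / δ²
  = (1.960 + 0.842)² · (621² + 1760² = 3483241) / 660²
  = 7.8512 · 3483241 / 435600
  = 62.78
Adjust for 68% response: 62.78 / 0.68 = 92.33.
Round up → n = 93 per group.

n = 93 per group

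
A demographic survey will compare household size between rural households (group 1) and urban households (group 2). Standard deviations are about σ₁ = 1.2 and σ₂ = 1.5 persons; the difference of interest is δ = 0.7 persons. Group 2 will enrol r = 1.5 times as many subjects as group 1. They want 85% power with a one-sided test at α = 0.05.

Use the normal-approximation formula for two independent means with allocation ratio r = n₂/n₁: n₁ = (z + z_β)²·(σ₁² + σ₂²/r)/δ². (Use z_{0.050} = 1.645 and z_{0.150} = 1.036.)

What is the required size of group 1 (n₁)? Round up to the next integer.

n₁ = 44

n₁ = (z_α + z_β)² · (σ₁² + σ₂²/r) / δ²
   = (1.645 + 1.036)² · (1.2² + 1.5²/1.5) / 0.7²
   = 7.1878 · (1.44 + 1.5) / 0.49
   = 7.1878 · 2.94 / 0.49
   = 43.13
Round up → n₁ = 44; n₂ = r·n₁ = 1.5 × 44 = 66.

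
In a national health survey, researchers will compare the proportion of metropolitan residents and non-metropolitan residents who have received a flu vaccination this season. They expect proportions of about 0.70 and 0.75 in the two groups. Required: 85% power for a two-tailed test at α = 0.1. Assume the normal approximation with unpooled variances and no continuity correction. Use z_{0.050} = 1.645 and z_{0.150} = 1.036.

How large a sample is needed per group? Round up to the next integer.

n = (z_{α/2} + z_β)² · [p₁(1−p₁) + p₂(1−p₂)] / (p₁ − p₂)²
  = (1.645 + 1.036)² · (0.70·0.30 + 0.75·0.25) / (-0.05)²
  = (2.681)² · (0.2100 + 0.1875) / 0.0025
  = 7.1878 · 0.3975 / 0.0025
  = 1142.85
Round up → n = 1143 per group.

n = 1143 per group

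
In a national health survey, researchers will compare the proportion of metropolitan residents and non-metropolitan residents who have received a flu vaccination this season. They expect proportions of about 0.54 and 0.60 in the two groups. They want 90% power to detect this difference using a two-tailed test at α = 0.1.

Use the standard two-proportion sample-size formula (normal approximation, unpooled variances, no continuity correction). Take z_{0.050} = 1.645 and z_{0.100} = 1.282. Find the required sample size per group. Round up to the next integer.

n = 1163 per group

n = (z_{α/2} + z_β)² · [p₁(1−p₁) + p₂(1−p₂)] / (p₁ − p₂)²
  = (1.645 + 1.282)² · (0.54·0.46 + 0.60·0.40) / (-0.06)²
  = (2.927)² · (0.2484 + 0.2400) / 0.0036
  = 8.5673 · 0.4884 / 0.0036
  = 1162.30
Round up → n = 1163 per group.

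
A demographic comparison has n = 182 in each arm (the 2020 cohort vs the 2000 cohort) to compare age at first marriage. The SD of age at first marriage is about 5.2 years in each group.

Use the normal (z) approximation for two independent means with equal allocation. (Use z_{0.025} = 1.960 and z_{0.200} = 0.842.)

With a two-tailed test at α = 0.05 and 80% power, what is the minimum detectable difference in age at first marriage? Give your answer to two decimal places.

Minimum detectable difference ≈ 1.53 years

δ = (z_{α/2} + z_β) · √((σ₁²+σ₂²)/n)
  = (1.960 + 0.842) · √(54.08/182)
  = 2.802 · √0.29714
  = 2.802 · 0.5451
  = 1.5274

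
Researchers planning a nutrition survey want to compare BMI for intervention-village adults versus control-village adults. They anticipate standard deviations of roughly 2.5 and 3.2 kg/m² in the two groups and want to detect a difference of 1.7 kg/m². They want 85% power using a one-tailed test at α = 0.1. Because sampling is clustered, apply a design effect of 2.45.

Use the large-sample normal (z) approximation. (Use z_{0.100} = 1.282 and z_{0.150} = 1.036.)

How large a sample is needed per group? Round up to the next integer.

n = 76 per group

n = (z_α + z_β)² · (σ₁² + σ₂²) / δ²
  = (1.282 + 1.036)² · (2.5² + 3.2² = 16.49) / 1.7²
  = 5.3731 · 16.49 / 2.89
  = 30.66
Design effect: 2.45 × 30.66 = 75.11.
Round up → n = 76 per group.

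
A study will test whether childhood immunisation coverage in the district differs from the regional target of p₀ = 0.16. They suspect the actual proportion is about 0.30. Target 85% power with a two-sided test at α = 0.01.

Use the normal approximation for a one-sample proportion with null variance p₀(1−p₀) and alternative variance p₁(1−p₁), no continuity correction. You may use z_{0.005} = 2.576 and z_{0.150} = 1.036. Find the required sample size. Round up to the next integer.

n = 103

n = [z_{α/2}·√(p₀q₀) + z_β·√(p₁q₁)]² / (p₁ − p₀)²
  = [2.576·√(0.16·0.84) + 1.036·√(0.30·0.70)]² / (0.14)²
  = [2.576·0.3666 + 1.036·0.4583]² / 0.0196
  = [1.4191]² / 0.0196
  = 102.75
Round up → n = 103.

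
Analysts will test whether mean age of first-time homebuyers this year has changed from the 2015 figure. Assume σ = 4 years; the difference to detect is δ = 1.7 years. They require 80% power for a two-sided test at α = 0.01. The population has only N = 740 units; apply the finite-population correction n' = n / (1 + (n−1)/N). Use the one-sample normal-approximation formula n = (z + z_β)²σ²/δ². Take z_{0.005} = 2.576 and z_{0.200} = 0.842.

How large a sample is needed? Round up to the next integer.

n = (z_{α/2} + z_β)² · σ² / δ²
  = (2.576 + 0.842)² · 4² / 1.7²
  = 11.6827 · 16 / 2.89
  = 64.68
Finite-population correction (N = 740): 64.68 / (1 + (64.68 − 1)/740) = 59.55.
Round up → n = 60.

n = 60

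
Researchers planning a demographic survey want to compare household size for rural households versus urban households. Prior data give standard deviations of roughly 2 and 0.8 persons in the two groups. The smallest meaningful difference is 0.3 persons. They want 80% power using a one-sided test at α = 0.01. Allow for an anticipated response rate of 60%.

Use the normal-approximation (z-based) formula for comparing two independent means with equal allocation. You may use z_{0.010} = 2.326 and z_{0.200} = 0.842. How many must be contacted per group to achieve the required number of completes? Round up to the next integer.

n = 863 per group

n = (z_α + z_β)² · (σ₁² + σ₂²) / δ²
  = (2.326 + 0.842)² · (2² + 0.8² = 4.64) / 0.3²
  = 10.0362 · 4.64 / 0.09
  = 517.42
Adjust for 60% response: 517.42 / 0.60 = 862.37.
Round up → n = 863 per group.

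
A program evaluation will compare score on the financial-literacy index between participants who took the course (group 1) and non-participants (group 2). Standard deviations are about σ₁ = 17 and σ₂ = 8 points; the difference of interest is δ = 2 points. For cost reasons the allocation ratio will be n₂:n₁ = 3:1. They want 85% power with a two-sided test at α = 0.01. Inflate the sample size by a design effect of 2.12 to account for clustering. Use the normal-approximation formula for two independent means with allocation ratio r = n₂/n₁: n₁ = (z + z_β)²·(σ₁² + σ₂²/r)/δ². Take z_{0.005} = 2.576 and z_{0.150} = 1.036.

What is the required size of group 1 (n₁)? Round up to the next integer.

n₁ = 2146

n₁ = (z_{α/2} + z_β)² · (σ₁² + σ₂²/r) / δ²
   = (2.576 + 1.036)² · (17² + 8²/3) / 2²
   = 13.0465 · (289 + 21.3333) / 4
   = 13.0465 · 310.3333 / 4
   = 1012.19
Design effect: 2.12 × 1012.19 = 2145.85.
Round up → n₁ = 2146; n₂ = r·n₁ = 3 × 2146 = 6438.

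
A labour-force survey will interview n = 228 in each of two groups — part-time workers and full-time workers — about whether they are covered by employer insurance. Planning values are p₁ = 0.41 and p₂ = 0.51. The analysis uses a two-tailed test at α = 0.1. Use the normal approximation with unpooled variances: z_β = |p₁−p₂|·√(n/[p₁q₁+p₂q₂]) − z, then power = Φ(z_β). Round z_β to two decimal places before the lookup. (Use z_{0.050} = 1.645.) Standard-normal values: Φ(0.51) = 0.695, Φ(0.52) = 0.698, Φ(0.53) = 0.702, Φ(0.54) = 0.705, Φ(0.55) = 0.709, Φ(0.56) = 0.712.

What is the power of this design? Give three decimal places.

Power ≈ 0.695

z_β = |p₁−p₂|·√(n/[p₁q₁+p₂q₂]) − z_{α/2}
    = 0.10 · √(228/0.4918) − 1.645
    = 0.10 · 21.5314 − 1.645
    = 2.1531 − 1.645 = 0.5081 → 0.51
Power = Φ(0.51) = 0.695.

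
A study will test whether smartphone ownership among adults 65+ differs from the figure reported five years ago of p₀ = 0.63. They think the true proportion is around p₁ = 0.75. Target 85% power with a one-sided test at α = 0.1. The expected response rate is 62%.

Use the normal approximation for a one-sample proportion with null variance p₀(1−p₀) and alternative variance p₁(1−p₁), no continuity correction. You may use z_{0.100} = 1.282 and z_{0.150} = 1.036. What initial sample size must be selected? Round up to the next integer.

n = 128

n = [z_α·√(p₀q₀) + z_β·√(p₁q₁)]² / (p₁ − p₀)²
  = [1.282·√(0.63·0.37) + 1.036·√(0.75·0.25)]² / (0.12)²
  = [1.282·0.4828 + 1.036·0.4330]² / 0.0144
  = [1.0676]² / 0.0144
  = 79.14
Adjust for 62% response: 79.14 / 0.62 = 127.65.
Round up → n = 128.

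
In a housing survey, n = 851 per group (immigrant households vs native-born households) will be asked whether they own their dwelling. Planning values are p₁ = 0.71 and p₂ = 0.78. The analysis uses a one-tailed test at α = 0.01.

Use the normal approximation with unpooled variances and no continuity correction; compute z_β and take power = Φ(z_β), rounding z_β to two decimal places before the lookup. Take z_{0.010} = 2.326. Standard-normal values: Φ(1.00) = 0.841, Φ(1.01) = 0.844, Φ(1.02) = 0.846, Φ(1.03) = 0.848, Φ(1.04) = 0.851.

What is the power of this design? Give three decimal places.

z_β = |p₁−p₂|·√(n/[p₁q₁+p₂q₂]) − z_α
    = 0.07 · √(851/0.3775) − 2.326
    = 0.07 · 47.4795 − 2.326
    = 3.3236 − 2.326 = 0.9976 → 1.00
Power = Φ(1.00) = 0.841.

Power ≈ 0.841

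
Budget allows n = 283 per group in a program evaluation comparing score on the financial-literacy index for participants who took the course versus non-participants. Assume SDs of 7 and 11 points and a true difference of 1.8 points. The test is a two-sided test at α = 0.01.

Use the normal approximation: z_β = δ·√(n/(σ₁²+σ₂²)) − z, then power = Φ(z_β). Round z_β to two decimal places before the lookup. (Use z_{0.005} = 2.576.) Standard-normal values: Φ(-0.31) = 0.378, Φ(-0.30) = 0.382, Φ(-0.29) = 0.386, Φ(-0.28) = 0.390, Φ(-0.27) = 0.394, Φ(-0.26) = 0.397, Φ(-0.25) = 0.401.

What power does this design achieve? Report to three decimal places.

Power ≈ 0.401

z_β = δ·√(n/(σ₁²+σ₂²)) − z_{α/2}
    = 1.8 · √(283/170) − 2.576
    = 1.8 · 1.29023 − 2.576
    = 2.3224 − 2.576 = -0.2536 → -0.25
Power = Φ(-0.25) = 0.401.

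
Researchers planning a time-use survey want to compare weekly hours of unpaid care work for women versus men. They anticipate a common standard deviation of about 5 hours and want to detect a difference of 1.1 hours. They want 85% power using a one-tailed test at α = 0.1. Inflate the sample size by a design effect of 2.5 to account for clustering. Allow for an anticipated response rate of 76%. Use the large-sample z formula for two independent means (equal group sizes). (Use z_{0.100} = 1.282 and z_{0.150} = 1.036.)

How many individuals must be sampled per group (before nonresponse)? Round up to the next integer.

n = 731 per group

n = (z_α + z_β)² · (σ₁² + σ₂²) / δ²
  = (1.282 + 1.036)² · (2·5² = 50) / 1.1²
  = 5.3731 · 50 / 1.21
  = 222.03
Design effect: 2.5 × 222.03 = 555.07.
Adjust for 76% response: 555.07 / 0.76 = 730.36.
Round up → n = 731 per group.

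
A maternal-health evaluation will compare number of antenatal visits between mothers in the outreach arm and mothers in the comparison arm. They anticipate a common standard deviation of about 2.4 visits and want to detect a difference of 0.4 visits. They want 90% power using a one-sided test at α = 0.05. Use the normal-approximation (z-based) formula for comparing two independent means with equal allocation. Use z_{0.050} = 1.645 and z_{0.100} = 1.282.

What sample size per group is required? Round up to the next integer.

n = (z_α + z_β)² · (σ₁² + σ₂²) / δ²
  = (1.645 + 1.282)² · (2·2.4² = 11.52) / 0.4²
  = 8.5673 · 11.52 / 0.16
  = 616.85
Round up → n = 617 per group.

n = 617 per group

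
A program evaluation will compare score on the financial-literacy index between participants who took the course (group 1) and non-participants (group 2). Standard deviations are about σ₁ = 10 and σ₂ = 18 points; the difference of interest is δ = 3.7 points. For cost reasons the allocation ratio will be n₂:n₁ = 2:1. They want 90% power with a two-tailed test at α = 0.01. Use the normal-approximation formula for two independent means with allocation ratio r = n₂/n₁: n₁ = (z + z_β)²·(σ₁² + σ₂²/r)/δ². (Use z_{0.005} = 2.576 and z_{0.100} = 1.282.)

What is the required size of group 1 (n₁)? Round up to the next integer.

n₁ = 285

n₁ = (z_{α/2} + z_β)² · (σ₁² + σ₂²/r) / δ²
   = (2.576 + 1.282)² · (10² + 18²/2) / 3.7²
   = 14.8842 · (100 + 162) / 13.69
   = 14.8842 · 262 / 13.69
   = 284.85
Round up → n₁ = 285; n₂ = r·n₁ = 2 × 285 = 570.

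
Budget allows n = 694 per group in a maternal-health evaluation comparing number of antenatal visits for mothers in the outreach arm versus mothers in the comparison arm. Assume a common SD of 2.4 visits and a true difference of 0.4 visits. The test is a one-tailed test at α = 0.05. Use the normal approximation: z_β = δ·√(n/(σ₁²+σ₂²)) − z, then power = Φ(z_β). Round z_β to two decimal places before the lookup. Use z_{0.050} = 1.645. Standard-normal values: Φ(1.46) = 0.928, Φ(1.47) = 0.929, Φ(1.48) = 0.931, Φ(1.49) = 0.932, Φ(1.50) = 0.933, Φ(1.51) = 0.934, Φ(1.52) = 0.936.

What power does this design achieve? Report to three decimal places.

z_β = δ·√(n/(σ₁²+σ₂²)) − z_α
    = 0.4 · √(694/11.52) − 1.645
    = 0.4 · 7.76164 − 1.645
    = 3.1047 − 1.645 = 1.4597 → 1.46
Power = Φ(1.46) = 0.928.

Power ≈ 0.928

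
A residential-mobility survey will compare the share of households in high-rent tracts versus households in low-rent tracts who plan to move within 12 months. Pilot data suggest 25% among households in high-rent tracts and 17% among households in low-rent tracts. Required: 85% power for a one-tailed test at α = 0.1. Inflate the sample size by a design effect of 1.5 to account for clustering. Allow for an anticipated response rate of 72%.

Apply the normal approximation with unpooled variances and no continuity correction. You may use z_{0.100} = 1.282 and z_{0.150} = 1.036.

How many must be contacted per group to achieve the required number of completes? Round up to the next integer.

n = 575 per group

n = (z_α + z_β)² · [p₁(1−p₁) + p₂(1−p₂)] / (p₁ − p₂)²
  = (1.282 + 1.036)² · (0.25·0.75 + 0.17·0.83) / (0.08)²
  = (2.318)² · (0.1875 + 0.1411) / 0.0064
  = 5.3731 · 0.3286 / 0.0064
  = 275.88
Design effect: 1.5 × 275.88 = 413.81.
Adjust for 72% response: 413.81 / 0.72 = 574.74.
Round up → n = 575 per group.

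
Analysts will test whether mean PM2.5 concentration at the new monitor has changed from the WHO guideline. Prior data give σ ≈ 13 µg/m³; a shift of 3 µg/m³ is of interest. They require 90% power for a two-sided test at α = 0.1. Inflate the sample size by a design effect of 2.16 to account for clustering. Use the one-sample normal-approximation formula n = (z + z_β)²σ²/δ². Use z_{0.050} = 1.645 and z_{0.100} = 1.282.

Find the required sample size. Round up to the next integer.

n = 348

n = (z_{α/2} + z_β)² · σ² / δ²
  = (1.645 + 1.282)² · 13² / 3²
  = 8.5673 · 169 / 9
  = 160.88
Design effect: 2.16 × 160.88 = 347.49.
Round up → n = 348.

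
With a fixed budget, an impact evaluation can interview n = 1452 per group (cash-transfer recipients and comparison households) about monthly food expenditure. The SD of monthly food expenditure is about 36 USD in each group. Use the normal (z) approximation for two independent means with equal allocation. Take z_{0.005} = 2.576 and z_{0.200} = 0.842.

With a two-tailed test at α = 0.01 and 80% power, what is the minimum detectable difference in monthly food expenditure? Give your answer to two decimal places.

δ = (z_{α/2} + z_β) · √((σ₁²+σ₂²)/n)
  = (2.576 + 0.842) · √(2592/1452)
  = 3.418 · √1.7851
  = 3.418 · 1.3361
  = 4.5667

Minimum detectable difference ≈ 4.57 USD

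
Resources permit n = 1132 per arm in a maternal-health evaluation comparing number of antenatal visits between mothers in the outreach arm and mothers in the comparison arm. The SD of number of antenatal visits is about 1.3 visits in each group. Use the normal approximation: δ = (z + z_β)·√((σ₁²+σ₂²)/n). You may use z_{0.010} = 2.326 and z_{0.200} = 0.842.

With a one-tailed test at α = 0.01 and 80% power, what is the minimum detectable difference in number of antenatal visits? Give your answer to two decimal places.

δ = (z_α + z_β) · √((σ₁²+σ₂²)/n)
  = (2.326 + 0.842) · √(3.38/1132)
  = 3.168 · √0.00299
  = 3.168 · 0.0546
  = 0.1731

Minimum detectable difference ≈ 0.17 visits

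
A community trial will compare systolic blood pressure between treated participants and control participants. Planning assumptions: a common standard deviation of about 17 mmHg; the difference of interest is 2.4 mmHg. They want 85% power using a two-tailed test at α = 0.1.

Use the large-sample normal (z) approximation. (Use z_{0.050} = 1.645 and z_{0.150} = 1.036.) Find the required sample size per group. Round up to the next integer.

n = (z_{α/2} + z_β)² · (σ₁² + σ₂²) / δ²
  = (1.645 + 1.036)² · (2·17² = 578) / 2.4²
  = 7.1878 · 578 / 5.76
  = 721.27
Round up → n = 722 per group.

n = 722 per group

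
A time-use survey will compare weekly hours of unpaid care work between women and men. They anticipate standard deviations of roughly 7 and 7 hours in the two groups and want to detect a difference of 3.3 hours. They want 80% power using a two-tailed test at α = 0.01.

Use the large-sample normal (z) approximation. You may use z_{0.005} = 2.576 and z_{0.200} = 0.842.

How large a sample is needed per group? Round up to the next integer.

n = 106 per group

n = (z_{α/2} + z_β)² · (σ₁² + σ₂²) / δ²
  = (2.576 + 0.842)² · (7² + 7² = 98) / 3.3²
  = 11.6827 · 98 / 10.89
  = 105.13
Round up → n = 106 per group.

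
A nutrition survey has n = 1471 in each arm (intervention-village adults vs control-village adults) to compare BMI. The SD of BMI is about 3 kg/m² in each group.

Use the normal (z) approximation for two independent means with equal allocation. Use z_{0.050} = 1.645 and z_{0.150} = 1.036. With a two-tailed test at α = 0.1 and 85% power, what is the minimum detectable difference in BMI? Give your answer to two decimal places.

δ = (z_{α/2} + z_β) · √((σ₁²+σ₂²)/n)
  = (1.645 + 1.036) · √(18/1471)
  = 2.681 · √0.01224
  = 2.681 · 0.1106
  = 0.2966

Minimum detectable difference ≈ 0.30 kg/m²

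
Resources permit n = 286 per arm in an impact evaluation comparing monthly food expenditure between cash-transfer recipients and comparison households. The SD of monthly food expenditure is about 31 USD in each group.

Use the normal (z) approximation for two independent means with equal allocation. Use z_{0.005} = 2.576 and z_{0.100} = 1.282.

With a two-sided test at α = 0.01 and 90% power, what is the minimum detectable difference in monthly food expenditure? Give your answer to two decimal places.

δ = (z_{α/2} + z_β) · √((σ₁²+σ₂²)/n)
  = (2.576 + 1.282) · √(1922/286)
  = 3.858 · √6.7203
  = 3.858 · 2.5924
  = 10.0013

Minimum detectable difference ≈ 10.00 USD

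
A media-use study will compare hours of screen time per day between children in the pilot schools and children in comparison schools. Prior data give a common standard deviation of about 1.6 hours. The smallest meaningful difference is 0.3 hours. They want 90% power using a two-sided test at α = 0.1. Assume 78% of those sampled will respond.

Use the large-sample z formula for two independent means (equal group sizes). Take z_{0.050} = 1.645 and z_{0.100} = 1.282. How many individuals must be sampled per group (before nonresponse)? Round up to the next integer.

n = (z_{α/2} + z_β)² · (σ₁² + σ₂²) / δ²
  = (1.645 + 1.282)² · (2·1.6² = 5.12) / 0.3²
  = 8.5673 · 5.12 / 0.09
  = 487.39
Adjust for 78% response: 487.39 / 0.78 = 624.85.
Round up → n = 625 per group.

n = 625 per group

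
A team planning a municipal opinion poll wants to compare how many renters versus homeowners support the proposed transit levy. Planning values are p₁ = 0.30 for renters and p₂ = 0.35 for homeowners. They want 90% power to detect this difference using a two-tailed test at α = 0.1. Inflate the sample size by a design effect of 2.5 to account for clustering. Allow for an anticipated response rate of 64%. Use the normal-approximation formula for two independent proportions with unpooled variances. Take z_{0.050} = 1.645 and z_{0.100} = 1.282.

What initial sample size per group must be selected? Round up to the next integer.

n = (z_{α/2} + z_β)² · [p₁(1−p₁) + p₂(1−p₂)] / (p₁ − p₂)²
  = (1.645 + 1.282)² · (0.30·0.70 + 0.35·0.65) / (-0.05)²
  = (2.927)² · (0.2100 + 0.2275) / 0.0025
  = 8.5673 · 0.4375 / 0.0025
  = 1499.28
Design effect: 2.5 × 1499.28 = 3748.21.
Adjust for 64% response: 3748.21 / 0.64 = 5856.57.
Round up → n = 5857 per group.

n = 5857 per group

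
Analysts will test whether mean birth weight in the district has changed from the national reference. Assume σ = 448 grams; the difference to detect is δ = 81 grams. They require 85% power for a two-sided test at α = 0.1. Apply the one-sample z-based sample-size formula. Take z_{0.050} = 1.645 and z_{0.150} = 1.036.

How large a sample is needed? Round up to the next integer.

n = (z_{α/2} + z_β)² · σ² / δ²
  = (1.645 + 1.036)² · 448² / 81²
  = 7.1878 · 200704 / 6561
  = 219.88
Round up → n = 220.

n = 220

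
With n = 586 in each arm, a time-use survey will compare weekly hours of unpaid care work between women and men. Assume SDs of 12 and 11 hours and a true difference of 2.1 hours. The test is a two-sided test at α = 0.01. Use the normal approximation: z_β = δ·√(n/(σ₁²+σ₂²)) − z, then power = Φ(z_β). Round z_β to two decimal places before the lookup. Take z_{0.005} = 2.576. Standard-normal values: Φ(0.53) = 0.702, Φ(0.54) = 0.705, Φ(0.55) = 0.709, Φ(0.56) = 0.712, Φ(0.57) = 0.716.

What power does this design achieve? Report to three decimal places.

z_β = δ·√(n/(σ₁²+σ₂²)) − z_{α/2}
    = 2.1 · √(586/265) − 2.576
    = 2.1 · 1.48705 − 2.576
    = 3.1228 − 2.576 = 0.5468 → 0.55
Power = Φ(0.55) = 0.709.

Power ≈ 0.709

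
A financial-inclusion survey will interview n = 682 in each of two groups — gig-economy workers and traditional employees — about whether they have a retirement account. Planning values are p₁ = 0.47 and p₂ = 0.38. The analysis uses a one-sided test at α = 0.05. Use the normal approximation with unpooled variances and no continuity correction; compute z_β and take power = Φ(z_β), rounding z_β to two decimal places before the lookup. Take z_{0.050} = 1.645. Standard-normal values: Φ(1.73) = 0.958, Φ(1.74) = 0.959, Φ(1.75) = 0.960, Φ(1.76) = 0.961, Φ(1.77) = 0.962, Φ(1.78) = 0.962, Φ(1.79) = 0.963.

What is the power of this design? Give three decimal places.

Power ≈ 0.958

z_β = |p₁−p₂|·√(n/[p₁q₁+p₂q₂]) − z_α
    = 0.09 · √(682/0.4847) − 1.645
    = 0.09 · 37.5107 − 1.645
    = 3.3760 − 1.645 = 1.7310 → 1.73
Power = Φ(1.73) = 0.958.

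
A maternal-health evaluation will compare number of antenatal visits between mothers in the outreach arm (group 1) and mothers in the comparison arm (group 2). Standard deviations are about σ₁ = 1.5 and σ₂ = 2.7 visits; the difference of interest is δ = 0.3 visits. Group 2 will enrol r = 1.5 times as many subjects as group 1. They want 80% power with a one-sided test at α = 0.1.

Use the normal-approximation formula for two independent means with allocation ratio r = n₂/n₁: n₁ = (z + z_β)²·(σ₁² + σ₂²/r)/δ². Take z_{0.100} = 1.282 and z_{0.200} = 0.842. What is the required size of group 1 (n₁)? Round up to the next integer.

n₁ = 357

n₁ = (z_α + z_β)² · (σ₁² + σ₂²/r) / δ²
   = (1.282 + 0.842)² · (1.5² + 2.7²/1.5) / 0.3²
   = 4.5114 · (2.25 + 4.86) / 0.09
   = 4.5114 · 7.11 / 0.09
   = 356.40
Round up → n₁ = 357; n₂ = r·n₁ = 1.5 × 357 = 536.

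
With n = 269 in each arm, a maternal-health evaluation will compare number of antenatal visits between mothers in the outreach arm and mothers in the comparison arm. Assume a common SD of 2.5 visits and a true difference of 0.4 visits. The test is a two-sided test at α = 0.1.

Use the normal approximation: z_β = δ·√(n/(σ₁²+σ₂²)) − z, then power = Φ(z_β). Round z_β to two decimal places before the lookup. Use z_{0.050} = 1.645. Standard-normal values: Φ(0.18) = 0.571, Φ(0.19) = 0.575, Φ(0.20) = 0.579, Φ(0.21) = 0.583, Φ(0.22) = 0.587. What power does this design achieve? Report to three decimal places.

z_β = δ·√(n/(σ₁²+σ₂²)) − z_{α/2}
    = 0.4 · √(269/12.5) − 1.645
    = 0.4 · 4.63897 − 1.645
    = 1.8556 − 1.645 = 0.2106 → 0.21
Power = Φ(0.21) = 0.583.

Power ≈ 0.583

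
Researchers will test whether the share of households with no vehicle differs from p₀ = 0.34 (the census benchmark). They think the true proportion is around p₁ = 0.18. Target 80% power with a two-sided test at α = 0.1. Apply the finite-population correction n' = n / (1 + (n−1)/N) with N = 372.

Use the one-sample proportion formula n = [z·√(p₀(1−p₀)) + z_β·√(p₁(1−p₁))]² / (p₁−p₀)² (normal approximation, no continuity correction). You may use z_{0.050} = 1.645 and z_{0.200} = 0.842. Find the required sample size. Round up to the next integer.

n = 43

n = [z_{α/2}·√(p₀q₀) + z_β·√(p₁q₁)]² / (p₁ − p₀)²
  = [1.645·√(0.34·0.66) + 0.842·√(0.18·0.82)]² / (-0.16)²
  = [1.645·0.4737 + 0.842·0.3842]² / 0.0256
  = [1.1027]² / 0.0256
  = 47.50
Finite-population correction (N = 372): 47.50 / (1 + (47.50 − 1)/372) = 42.22.
Round up → n = 43.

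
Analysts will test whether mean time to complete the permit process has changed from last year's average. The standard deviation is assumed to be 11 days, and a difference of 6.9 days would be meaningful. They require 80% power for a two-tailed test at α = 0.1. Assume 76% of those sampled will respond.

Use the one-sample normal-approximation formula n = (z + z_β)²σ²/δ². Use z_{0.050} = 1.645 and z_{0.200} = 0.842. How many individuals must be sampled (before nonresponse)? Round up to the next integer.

n = 21

n = (z_{α/2} + z_β)² · σ² / δ²
  = (1.645 + 0.842)² · 11² / 6.9²
  = 6.1852 · 121 / 47.61
  = 15.72
Adjust for 76% response: 15.72 / 0.76 = 20.68.
Round up → n = 21.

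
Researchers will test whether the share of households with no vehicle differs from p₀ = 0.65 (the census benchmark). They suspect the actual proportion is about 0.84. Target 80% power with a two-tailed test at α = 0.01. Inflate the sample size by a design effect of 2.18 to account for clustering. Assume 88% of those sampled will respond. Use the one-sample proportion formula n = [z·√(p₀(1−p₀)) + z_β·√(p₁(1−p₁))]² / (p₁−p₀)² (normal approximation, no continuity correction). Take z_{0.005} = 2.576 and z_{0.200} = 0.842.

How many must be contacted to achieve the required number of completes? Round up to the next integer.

n = [z_{α/2}·√(p₀q₀) + z_β·√(p₁q₁)]² / (p₁ − p₀)²
  = [2.576·√(0.65·0.35) + 0.842·√(0.84·0.16)]² / (0.19)²
  = [2.576·0.4770 + 0.842·0.3666]² / 0.0361
  = [1.5374]² / 0.0361
  = 65.47
Design effect: 2.18 × 65.47 = 142.72.
Adjust for 88% response: 142.72 / 0.88 = 162.19.
Round up → n = 163.

n = 163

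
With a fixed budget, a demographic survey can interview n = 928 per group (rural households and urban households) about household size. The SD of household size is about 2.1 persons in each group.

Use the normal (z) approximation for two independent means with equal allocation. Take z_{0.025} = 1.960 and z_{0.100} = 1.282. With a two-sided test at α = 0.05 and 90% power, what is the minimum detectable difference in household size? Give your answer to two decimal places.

Minimum detectable difference ≈ 0.32 persons

δ = (z_{α/2} + z_β) · √((σ₁²+σ₂²)/n)
  = (1.960 + 1.282) · √(8.82/928)
  = 3.242 · √0.0095
  = 3.242 · 0.0975
  = 0.3161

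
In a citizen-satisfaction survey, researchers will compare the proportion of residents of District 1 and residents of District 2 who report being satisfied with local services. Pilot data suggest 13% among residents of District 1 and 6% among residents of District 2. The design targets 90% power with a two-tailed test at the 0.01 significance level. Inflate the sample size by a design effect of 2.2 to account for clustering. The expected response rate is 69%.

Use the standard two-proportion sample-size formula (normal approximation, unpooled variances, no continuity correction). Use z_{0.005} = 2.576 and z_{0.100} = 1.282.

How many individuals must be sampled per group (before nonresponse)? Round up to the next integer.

n = (z_{α/2} + z_β)² · [p₁(1−p₁) + p₂(1−p₂)] / (p₁ − p₂)²
  = (2.576 + 1.282)² · (0.13·0.87 + 0.06·0.94) / (0.07)²
  = (3.858)² · (0.1131 + 0.0564) / 0.0049
  = 14.8842 · 0.1695 / 0.0049
  = 514.87
Design effect: 2.2 × 514.87 = 1132.72.
Adjust for 69% response: 1132.72 / 0.69 = 1641.62.
Round up → n = 1642 per group.

n = 1642 per group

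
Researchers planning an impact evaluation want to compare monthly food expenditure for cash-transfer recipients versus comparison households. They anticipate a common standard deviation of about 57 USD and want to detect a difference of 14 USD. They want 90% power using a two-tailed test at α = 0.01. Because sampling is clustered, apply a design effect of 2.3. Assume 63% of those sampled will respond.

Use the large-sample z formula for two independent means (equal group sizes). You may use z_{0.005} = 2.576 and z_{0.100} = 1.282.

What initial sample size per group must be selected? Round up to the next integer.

n = 1802 per group

n = (z_{α/2} + z_β)² · (σ₁² + σ₂²) / δ²
  = (2.576 + 1.282)² · (2·57² = 6498) / 14²
  = 14.8842 · 6498 / 196
  = 493.46
Design effect: 2.3 × 493.46 = 1134.95.
Adjust for 63% response: 1134.95 / 0.63 = 1801.50.
Round up → n = 1802 per group.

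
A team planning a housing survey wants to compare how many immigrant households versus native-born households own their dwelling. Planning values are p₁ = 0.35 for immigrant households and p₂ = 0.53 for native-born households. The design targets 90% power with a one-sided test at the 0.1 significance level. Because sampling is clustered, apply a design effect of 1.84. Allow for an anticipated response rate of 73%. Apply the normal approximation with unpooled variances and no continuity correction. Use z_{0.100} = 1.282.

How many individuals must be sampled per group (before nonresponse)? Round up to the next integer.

n = 244 per group

n = (z_α + z_β)² · [p₁(1−p₁) + p₂(1−p₂)] / (p₁ − p₂)²
  = (1.282 + 1.282)² · (0.35·0.65 + 0.53·0.47) / (-0.18)²
  = (2.564)² · (0.2275 + 0.2491) / 0.0324
  = 6.5741 · 0.4766 / 0.0324
  = 96.70
Design effect: 1.84 × 96.70 = 177.94.
Adjust for 73% response: 177.94 / 0.73 = 243.75.
Round up → n = 244 per group.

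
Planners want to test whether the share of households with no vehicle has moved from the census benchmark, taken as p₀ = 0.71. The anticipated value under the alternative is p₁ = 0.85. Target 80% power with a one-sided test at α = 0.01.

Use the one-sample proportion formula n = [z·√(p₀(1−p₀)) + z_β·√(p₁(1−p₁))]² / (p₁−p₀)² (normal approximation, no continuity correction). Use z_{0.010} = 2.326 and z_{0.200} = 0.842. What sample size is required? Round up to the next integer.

n = [z_α·√(p₀q₀) + z_β·√(p₁q₁)]² / (p₁ − p₀)²
  = [2.326·√(0.71·0.29) + 0.842·√(0.85·0.15)]² / (0.14)²
  = [2.326·0.4538 + 0.842·0.3571]² / 0.0196
  = [1.3561]² / 0.0196
  = 93.83
Round up → n = 94.

n = 94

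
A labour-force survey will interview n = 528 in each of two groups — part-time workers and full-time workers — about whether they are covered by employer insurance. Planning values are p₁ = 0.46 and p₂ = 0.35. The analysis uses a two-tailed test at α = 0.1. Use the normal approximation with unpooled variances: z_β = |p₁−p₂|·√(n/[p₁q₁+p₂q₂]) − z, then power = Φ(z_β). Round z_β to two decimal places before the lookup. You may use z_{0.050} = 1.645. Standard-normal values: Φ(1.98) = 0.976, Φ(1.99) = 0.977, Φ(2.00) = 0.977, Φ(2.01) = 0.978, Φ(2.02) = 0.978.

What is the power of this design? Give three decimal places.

z_β = |p₁−p₂|·√(n/[p₁q₁+p₂q₂]) − z_{α/2}
    = 0.11 · √(528/0.4759) − 1.645
    = 0.11 · 33.3088 − 1.645
    = 3.6640 − 1.645 = 2.0190 → 2.02
Power = Φ(2.02) = 0.978.

Power ≈ 0.978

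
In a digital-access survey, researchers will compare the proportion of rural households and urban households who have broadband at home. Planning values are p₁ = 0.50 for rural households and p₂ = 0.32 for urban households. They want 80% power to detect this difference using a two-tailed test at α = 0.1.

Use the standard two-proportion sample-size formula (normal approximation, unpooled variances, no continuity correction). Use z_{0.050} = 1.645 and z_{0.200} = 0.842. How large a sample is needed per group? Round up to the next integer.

n = (z_{α/2} + z_β)² · [p₁(1−p₁) + p₂(1−p₂)] / (p₁ − p₂)²
  = (1.645 + 0.842)² · (0.50·0.50 + 0.32·0.68) / (0.18)²
  = (2.487)² · (0.2500 + 0.2176) / 0.0324
  = 6.1852 · 0.4676 / 0.0324
  = 89.26
Round up → n = 90 per group.

n = 90 per group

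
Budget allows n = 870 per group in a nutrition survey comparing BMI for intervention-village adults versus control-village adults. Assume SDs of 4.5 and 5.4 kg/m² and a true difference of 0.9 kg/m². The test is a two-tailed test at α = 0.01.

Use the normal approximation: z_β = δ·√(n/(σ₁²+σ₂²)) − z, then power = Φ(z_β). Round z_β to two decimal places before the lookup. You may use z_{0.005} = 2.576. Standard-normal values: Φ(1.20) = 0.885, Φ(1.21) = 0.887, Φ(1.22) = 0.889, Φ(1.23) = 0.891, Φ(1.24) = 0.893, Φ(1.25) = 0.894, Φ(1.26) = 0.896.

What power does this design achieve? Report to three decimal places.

z_β = δ·√(n/(σ₁²+σ₂²)) − z_{α/2}
    = 0.9 · √(870/49.41) − 2.576
    = 0.9 · 4.19616 − 2.576
    = 3.7765 − 2.576 = 1.2005 → 1.20
Power = Φ(1.20) = 0.885.

Power ≈ 0.885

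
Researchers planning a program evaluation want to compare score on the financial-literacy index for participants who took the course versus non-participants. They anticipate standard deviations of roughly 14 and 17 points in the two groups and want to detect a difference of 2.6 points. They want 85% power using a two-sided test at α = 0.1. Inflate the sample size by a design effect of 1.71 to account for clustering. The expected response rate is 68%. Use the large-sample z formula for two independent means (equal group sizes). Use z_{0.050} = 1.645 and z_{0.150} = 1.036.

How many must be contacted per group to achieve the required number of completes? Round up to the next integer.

n = (z_{α/2} + z_β)² · (σ₁² + σ₂²) / δ²
  = (1.645 + 1.036)² · (14² + 17² = 485) / 2.6²
  = 7.1878 · 485 / 6.76
  = 515.69
Design effect: 1.71 × 515.69 = 881.83.
Adjust for 68% response: 881.83 / 0.68 = 1296.81.
Round up → n = 1297 per group.

n = 1297 per group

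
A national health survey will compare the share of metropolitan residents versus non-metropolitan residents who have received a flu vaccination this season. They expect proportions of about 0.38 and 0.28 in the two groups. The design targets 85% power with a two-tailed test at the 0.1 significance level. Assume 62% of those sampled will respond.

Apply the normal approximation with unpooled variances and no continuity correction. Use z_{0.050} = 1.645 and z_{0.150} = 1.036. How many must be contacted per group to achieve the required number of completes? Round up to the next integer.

n = 507 per group

n = (z_{α/2} + z_β)² · [p₁(1−p₁) + p₂(1−p₂)] / (p₁ − p₂)²
  = (1.645 + 1.036)² · (0.38·0.62 + 0.28·0.72) / (0.10)²
  = (2.681)² · (0.2356 + 0.2016) / 0.0100
  = 7.1878 · 0.4372 / 0.0100
  = 314.25
Adjust for 62% response: 314.25 / 0.62 = 506.85.
Round up → n = 507 per group.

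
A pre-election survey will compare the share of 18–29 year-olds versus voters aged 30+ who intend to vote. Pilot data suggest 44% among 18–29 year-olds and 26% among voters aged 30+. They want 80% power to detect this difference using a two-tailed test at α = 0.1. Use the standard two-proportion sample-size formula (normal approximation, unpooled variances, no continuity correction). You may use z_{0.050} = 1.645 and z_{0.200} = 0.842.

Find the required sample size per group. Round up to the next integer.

n = 84 per group

n = (z_{α/2} + z_β)² · [p₁(1−p₁) + p₂(1−p₂)] / (p₁ − p₂)²
  = (1.645 + 0.842)² · (0.44·0.56 + 0.26·0.74) / (0.18)²
  = (2.487)² · (0.2464 + 0.1924) / 0.0324
  = 6.1852 · 0.4388 / 0.0324
  = 83.77
Round up → n = 84 per group.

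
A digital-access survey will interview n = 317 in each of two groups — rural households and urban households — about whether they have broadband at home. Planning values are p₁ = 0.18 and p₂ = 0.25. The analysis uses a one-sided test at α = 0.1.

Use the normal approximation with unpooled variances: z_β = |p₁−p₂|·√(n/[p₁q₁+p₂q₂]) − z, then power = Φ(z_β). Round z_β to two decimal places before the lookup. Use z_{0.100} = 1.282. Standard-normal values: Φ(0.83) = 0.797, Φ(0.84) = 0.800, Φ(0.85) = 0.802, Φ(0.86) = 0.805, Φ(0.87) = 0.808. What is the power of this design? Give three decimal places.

Power ≈ 0.808

z_β = |p₁−p₂|·√(n/[p₁q₁+p₂q₂]) − z_α
    = 0.07 · √(317/0.3351) − 1.282
    = 0.07 · 30.7569 − 1.282
    = 2.1530 − 1.282 = 0.8710 → 0.87
Power = Φ(0.87) = 0.808.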